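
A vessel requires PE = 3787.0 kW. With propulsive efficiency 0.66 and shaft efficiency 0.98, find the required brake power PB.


Formula: PB = PE / (eta_D * eta_S)
Step 1 — combined efficiency = eta_D * eta_S = 0.66 * 0.98 = 0.6468
Step 2 — PB = 3787.0 / 0.6468 ≈ 5855.0 kW (5 s.f.)

5855.0 kW


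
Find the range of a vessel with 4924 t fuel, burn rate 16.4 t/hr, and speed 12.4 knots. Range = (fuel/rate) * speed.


Formula: endurance = fuel / rate; range = endurance * speed
Step 1 — endurance = 4924 / 16.4 = 300.2439 hours
Step 2 — range = 300.2439 * 12.4 ≈ 3723.0 nautical miles (5 s.f.)

3723.0 NM


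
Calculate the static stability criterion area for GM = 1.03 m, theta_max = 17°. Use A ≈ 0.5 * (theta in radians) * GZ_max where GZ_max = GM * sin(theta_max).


Formula: GZ_max = GM * sin(theta); Area = 0.5 * theta_rad * GZ_max
Step 1 — GZ_max = 1.03 * sin(17°) = 1.03 * 0.292372 = 0.301143 m
Step 2 — theta_rad = 17 * pi/180 = 0.296706 rad
Step 3 — Area = 0.5 * 0.296706 * 0.301143 ≈ 0.044675 m·rad (5 s.f.)

0.044675 m·rad


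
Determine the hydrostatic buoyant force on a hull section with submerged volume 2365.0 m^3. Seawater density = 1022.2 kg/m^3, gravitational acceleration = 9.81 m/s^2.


Formula: Fb = rho * g * V
Substituting: Fb = 1022.2 * 9.81 * 2365.0
Intermediate: 1022.2 * 9.81 = 10027.782
Result: Fb = 10027.782 * 2365.0 ≈ 23716000 N (5 s.f.)

23716000 N


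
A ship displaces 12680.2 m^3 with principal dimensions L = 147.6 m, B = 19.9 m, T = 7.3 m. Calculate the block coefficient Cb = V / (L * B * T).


Formula: Cb = V / (L * B * T)
Step 1 — L * B * T = 147.6 * 19.9 * 7.3 = 21441.852 m^3
Step 2 — Cb = 12680.2 / 21441.852 ≈ 0.59138 (5 s.f.)

0.59138


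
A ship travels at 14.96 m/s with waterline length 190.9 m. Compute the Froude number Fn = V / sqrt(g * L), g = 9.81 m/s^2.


Formula: Fn = V / sqrt(g * L)
Step 1 — g * L = 9.81 * 190.9 = 1872.729
Step 2 — sqrt(g * L) = sqrt(1872.729) = 43.275039
Step 3 — Fn = 14.96 / 43.275039 ≈ 0.34570 (5 s.f.)

0.34570


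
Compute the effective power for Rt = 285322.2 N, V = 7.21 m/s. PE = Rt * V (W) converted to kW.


Formula: PE = Rt * V / 1000 (kW)
Step 1 — PE (W) = 285322.2 * 7.21 = 2057173.062 W
Step 2 — PE (kW) = 2057173.062 / 1000 ≈ 2057.2 kW (5 s.f.)

2057.2 kW


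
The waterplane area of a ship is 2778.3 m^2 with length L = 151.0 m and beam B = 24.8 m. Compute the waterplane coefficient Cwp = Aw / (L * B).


Formula: Cwp = Aw / (L * B)
Step 1 — L * B = 151.0 * 24.8 = 3744.8 m^2
Step 2 — Cwp = 2778.3 / 3744.8 ≈ 0.74191 (5 s.f.)

0.74191


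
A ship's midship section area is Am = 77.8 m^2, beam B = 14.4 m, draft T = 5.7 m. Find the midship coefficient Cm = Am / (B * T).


Formula: Cm = Am / (B * T)
Step 1 — B * T = 14.4 * 5.7 = 82.08 m^2
Step 2 — Cm = 77.8 / 82.08 ≈ 0.94786 (5 s.f.)

0.94786


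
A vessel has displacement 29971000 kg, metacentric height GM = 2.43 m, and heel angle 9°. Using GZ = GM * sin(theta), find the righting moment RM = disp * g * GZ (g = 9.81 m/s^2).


Formula: GZ = GM * sin(theta); RM = disp * g * GZ
Step 1 — GZ = 2.43 * sin(9°) = 2.43 * 0.156434 = 0.380135 m
Step 2 — RM = 29971000 * 9.81 * 0.380135 ≈ 111770000 N·m (5 s.f.)

111770000 N·m


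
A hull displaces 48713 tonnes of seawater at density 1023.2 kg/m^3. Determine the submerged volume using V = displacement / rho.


Formula: V = mass / rho
Step 1 — convert tonnes to kg: 48713 t * 1000 = 48713000 kg
Step 2 — V = 48713000 / 1023.2 ≈ 47608 m^3 (5 s.f.)

47608 m^3


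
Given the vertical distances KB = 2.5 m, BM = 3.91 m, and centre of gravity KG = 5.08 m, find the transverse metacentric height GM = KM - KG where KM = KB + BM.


Formula: GM = KB + BM - KG
Step 1 — KM = KB + BM = 2.5 + 3.91 = 6.41 m
Step 2 — GM = KM - KG = 6.41 - 5.08 = 1.33 m

1.33 m


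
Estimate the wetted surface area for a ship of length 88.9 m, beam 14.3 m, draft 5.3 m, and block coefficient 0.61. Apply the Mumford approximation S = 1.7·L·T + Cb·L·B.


Formula: S = 1.7*L*T + V/T with V = Cb*L*B*T, i.e. S = L * (1.7*T + Cb*B)
Step 1 — 1.7*T = 1.7 * 5.3 = 9.01 m
Step 2 — Cb*B = 0.61 * 14.3 = 8.723 m
Step 3 — 1.7*T + Cb*B = 9.01 + 8.723 = 17.733 m
Step 4 — S = 88.9 * 17.733 ≈ 1576.5 m^2 (5 s.f.)

1576.5 m^2


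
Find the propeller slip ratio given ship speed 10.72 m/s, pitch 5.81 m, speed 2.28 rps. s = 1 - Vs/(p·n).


Formula: s = 1 - Vs / (p * n)
Step 1 — p * n = 5.81 * 2.28 = 13.2468
Step 2 — Vs / (p*n) = 10.72 / 13.2468 = 0.809252 (6 d.p.)
Step 3 — s = 1 - 0.809252 = 0.190748

0.190748


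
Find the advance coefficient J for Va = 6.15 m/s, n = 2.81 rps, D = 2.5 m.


Formula: J = Va / (n * D)
Step 1 — n * D = 2.81 * 2.5 = 7.025
Step 2 — J = 6.15 / 7.025 ≈ 0.87544 (5 s.f.)

0.87544


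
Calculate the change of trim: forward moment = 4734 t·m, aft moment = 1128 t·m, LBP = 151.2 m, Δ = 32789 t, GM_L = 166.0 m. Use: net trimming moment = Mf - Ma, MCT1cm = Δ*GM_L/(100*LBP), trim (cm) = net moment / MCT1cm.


Formula: net trimming moment = Mf - Ma; MCT1cm = Δ*GM_L/(100*LBP); trim = net moment / MCT1cm
Step 1 — net trimming moment = 4734 - 1128 = 3606 t·m
Step 2 — MCT1cm = 32789 * 166.0 / (100 * 151.2) = 359.9851 t·m/cm
Step 3 — trim = 3606 / 359.9851 ≈ 10.017 cm (5 s.f.)

10.017 cm


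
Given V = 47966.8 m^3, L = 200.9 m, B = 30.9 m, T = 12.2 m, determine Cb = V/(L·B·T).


Formula: Cb = V / (L * B * T)
Step 1 — L * B * T = 200.9 * 30.9 * 12.2 = 75735.282 m^3
Step 2 — Cb = 47966.8 / 75735.282 ≈ 0.63335 (5 s.f.)

0.63335


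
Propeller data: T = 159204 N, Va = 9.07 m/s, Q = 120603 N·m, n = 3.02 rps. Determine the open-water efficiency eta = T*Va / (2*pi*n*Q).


Formula: eta = T * Va / (2 * pi * n * Q)
Step 1 — numerator = T * Va = 159204 * 9.07 = 1443980.28
Step 2 — 2 * pi * n = 2 * pi * 3.02 = 18.97522
Step 3 — denominator = 18.97522 * 120603 = 2288468.46
Step 4 — eta = 1443980.28 / 2288468.46 ≈ 0.63098 (5 s.f.)

0.63098


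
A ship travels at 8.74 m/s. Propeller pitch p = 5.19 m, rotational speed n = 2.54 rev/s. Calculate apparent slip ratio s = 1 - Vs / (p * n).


Formula: s = 1 - Vs / (p * n)
Step 1 — p * n = 5.19 * 2.54 = 13.1826
Step 2 — Vs / (p*n) = 8.74 / 13.1826 = 0.662995 (6 d.p.)
Step 3 — s = 1 - 0.662995 = 0.337005

0.337005


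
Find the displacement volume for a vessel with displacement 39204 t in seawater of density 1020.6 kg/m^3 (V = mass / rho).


Formula: V = mass / rho
Step 1 — convert tonnes to kg: 39204 t * 1000 = 39204000 kg
Step 2 — V = 39204000 / 1020.6 ≈ 38413 m^3 (5 s.f.)

38413 m^3


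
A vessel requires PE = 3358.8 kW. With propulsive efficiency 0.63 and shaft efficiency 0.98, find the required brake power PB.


Formula: PB = PE / (eta_D * eta_S)
Step 1 — combined efficiency = eta_D * eta_S = 0.63 * 0.98 = 0.6174
Step 2 — PB = 3358.8 / 0.6174 ≈ 5440.2 kW (5 s.f.)

5440.2 kW


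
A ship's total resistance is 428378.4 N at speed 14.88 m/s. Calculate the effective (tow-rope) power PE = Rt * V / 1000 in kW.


Formula: PE = Rt * V / 1000 (kW)
Step 1 — PE (W) = 428378.4 * 14.88 = 6374270.592 W
Step 2 — PE (kW) = 6374270.592 / 1000 ≈ 6374.3 kW (5 s.f.)

6374.3 kW


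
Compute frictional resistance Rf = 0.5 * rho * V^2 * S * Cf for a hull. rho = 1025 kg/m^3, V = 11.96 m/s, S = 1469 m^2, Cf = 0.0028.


Formula: Rf = 0.5 * rho * V^2 * S * Cf
Step 1 — V^2 = 11.96^2 = 143.0416
Step 2 — 0.5 * rho * V^2 = 0.5 * 1025 * 143.0416 = 73308.82
Step 3 — Rf = 73308.82 * 1469 * 0.0028 ≈ 301530 N (5 s.f.)

301530 N


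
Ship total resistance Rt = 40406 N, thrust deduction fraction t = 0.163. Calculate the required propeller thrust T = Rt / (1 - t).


Formula: T = Rt / (1 - t)
Step 1 — (1 - t) = 1 - 0.163 = 0.837
Step 2 — T = 40406 / 0.837 ≈ 48275 N (5 s.f.)

48275 N


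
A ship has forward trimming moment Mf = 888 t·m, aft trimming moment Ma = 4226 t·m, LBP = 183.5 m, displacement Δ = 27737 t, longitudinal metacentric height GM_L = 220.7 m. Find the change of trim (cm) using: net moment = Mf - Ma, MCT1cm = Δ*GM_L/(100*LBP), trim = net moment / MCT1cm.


Formula: net trimming moment = Mf - Ma; MCT1cm = Δ*GM_L/(100*LBP); trim = net moment / MCT1cm
Step 1 — net trimming moment = 888 - 4226 = -3338 t·m
Step 2 — MCT1cm = 27737 * 220.7 / (100 * 183.5) = 333.5998 t·m/cm
Step 3 — trim = -3338 / 333.5998 ≈ -10.006 cm (5 s.f.)

-10.006 cm


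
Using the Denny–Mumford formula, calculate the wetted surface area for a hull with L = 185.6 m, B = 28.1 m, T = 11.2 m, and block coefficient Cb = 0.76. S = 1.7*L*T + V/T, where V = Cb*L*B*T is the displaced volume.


Formula: S = 1.7*L*T + V/T with V = Cb*L*B*T, i.e. S = L * (1.7*T + Cb*B)
Step 1 — 1.7*T = 1.7 * 11.2 = 19.04 m
Step 2 — Cb*B = 0.76 * 28.1 = 21.356 m
Step 3 — 1.7*T + Cb*B = 19.04 + 21.356 = 40.396 m
Step 4 — S = 185.6 * 40.396 ≈ 7497.5 m^2 (5 s.f.)

7497.5 m^2


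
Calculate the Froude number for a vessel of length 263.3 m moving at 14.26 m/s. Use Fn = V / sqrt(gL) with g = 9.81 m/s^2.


Formula: Fn = V / sqrt(g * L)
Step 1 — g * L = 9.81 * 263.3 = 2582.973
Step 2 — sqrt(g * L) = sqrt(2582.973) = 50.822957
Step 3 — Fn = 14.26 / 50.822957 ≈ 0.28058 (5 s.f.)

0.28058


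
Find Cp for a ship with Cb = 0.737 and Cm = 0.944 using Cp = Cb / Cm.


Formula: Cp = Cb / Cm
Substituting: Cp = 0.737 / 0.944
Result: Cp ≈ 0.78072 (5 s.f.)

0.78072


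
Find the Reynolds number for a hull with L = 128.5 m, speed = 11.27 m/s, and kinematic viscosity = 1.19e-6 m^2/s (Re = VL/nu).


Formula: Re = V * L / nu
Step 1 — V * L = 11.27 * 128.5 = 1448.195 m^2/s
Step 2 — Re = 1448.195 / 1.19e-6 = 1.22e+09

1.22e+09


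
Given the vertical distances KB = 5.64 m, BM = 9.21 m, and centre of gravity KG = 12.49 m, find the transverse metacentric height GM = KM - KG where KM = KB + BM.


Formula: GM = KB + BM - KG
Step 1 — KM = KB + BM = 5.64 + 9.21 = 14.85 m
Step 2 — GM = KM - KG = 14.85 - 12.49 = 2.36 m

2.36 m


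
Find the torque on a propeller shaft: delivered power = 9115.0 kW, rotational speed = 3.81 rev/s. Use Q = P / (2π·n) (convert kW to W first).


Formula: Q = P_W / (2 * pi * n)
Step 1 — P_W = 9115.0 kW * 1000 = 9115000.0 W
Step 2 — 2 * pi * n = 2 * pi * 3.81 = 23.938936
Step 3 — Q = 9115000.0 / 23.938936 ≈ 380760 N·m (5 s.f.)

380760 N·m


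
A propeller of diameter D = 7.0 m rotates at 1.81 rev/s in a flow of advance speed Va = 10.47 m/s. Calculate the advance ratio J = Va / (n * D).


Formula: J = Va / (n * D)
Step 1 — n * D = 1.81 * 7.0 = 12.67
Step 2 — J = 10.47 / 12.67 ≈ 0.82636 (5 s.f.)

0.82636


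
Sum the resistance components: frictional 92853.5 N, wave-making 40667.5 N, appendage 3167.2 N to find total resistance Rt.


Formula: Rt = Rf + Rw + Ra
Substituting: Rt = 92853.5 + 40667.5 + 3167.2
Result: Rt = 136688.2 N

136688.2 N


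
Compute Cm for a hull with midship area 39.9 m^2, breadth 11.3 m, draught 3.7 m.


Formula: Cm = Am / (B * T)
Step 1 — B * T = 11.3 * 3.7 = 41.81 m^2
Step 2 — Cm = 39.9 / 41.81 ≈ 0.95432 (5 s.f.)

0.95432


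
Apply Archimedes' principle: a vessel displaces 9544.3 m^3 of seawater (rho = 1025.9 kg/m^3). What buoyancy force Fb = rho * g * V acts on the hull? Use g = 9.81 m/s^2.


Formula: Fb = rho * g * V
Substituting: Fb = 1025.9 * 9.81 * 9544.3
Intermediate: 1025.9 * 9.81 = 10064.079
Result: Fb = 10064.079 * 9544.3 ≈ 96055000 N (5 s.f.)

96055000 N


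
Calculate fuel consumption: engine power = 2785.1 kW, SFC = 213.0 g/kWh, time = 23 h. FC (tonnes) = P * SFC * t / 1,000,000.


Formula: FC (tonnes) = P * SFC * t / 1,000,000
Step 1 — P * SFC * t = 2785.1 * 213.0 * 23 = 13644204.9 g
Step 2 — FC (tonnes) = 13644204.9 / 1,000,000 ≈ 13.644 tonnes (5 s.f.)

13.644 tonnes


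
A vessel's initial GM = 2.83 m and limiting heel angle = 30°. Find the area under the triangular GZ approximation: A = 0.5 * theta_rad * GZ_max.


Formula: GZ_max = GM * sin(theta); Area = 0.5 * theta_rad * GZ_max
Step 1 — GZ_max = 2.83 * sin(30°) = 2.83 * 0.5 = 1.415 m
Step 2 — theta_rad = 30 * pi/180 = 0.523599 rad
Step 3 — Area = 0.5 * 0.523599 * 1.415 ≈ 0.37045 m·rad (5 s.f.)

0.37045 m·rad


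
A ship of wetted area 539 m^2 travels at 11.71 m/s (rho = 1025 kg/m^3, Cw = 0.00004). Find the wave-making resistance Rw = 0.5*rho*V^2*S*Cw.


Formula: Rw = 0.5 * rho * V^2 * S * Cw
Step 1 — V^2 = 11.71^2 = 137.1241
Step 2 — 0.5 * rho * V^2 = 0.5 * 1025 * 137.1241 = 70276.10125
Step 3 — Rw = 70276.10125 * 539 * 0.00004 ≈ 1515.2 N (5 s.f.)

1515.2 N


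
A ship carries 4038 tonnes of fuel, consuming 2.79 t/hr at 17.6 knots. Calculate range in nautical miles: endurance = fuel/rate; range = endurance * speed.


Formula: endurance = fuel / rate; range = endurance * speed
Step 1 — endurance = 4038 / 2.79 = 1447.3118 hours
Step 2 — range = 1447.3118 * 17.6 ≈ 25473 nautical miles (5 s.f.)

25473 NM


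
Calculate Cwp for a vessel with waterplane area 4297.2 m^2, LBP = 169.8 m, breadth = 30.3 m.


Formula: Cwp = Aw / (L * B)
Step 1 — L * B = 169.8 * 30.3 = 5144.94 m^2
Step 2 — Cwp = 4297.2 / 5144.94 ≈ 0.83523 (5 s.f.)

0.83523


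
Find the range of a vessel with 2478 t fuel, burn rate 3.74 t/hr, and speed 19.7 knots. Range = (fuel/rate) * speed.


Formula: endurance = fuel / rate; range = endurance * speed
Step 1 — endurance = 2478 / 3.74 = 662.5668 hours
Step 2 — range = 662.5668 * 19.7 ≈ 13053 nautical miles (5 s.f.)

13053 NM


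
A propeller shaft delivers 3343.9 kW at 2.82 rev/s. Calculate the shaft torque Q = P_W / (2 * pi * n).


Formula: Q = P_W / (2 * pi * n)
Step 1 — P_W = 3343.9 kW * 1000 = 3343900.0 W
Step 2 — 2 * pi * n = 2 * pi * 2.82 = 17.718583
Step 3 — Q = 3343900.0 / 17.718583 ≈ 188720 N·m (5 s.f.)

188720 N·m


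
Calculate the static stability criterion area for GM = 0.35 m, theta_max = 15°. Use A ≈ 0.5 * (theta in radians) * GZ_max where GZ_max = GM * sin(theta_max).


Formula: GZ_max = GM * sin(theta); Area = 0.5 * theta_rad * GZ_max
Step 1 — GZ_max = 0.35 * sin(15°) = 0.35 * 0.258819 = 0.090587 m
Step 2 — theta_rad = 15 * pi/180 = 0.261799 rad
Step 3 — Area = 0.5 * 0.261799 * 0.090587 ≈ 0.011858 m·rad (5 s.f.)

0.011858 m·rad


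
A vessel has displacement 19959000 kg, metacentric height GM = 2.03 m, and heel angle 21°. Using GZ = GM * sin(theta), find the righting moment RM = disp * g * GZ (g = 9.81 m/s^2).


Formula: GZ = GM * sin(theta); RM = disp * g * GZ
Step 1 — GZ = 2.03 * sin(21°) = 2.03 * 0.358368 = 0.727487 m
Step 2 — RM = 19959000 * 9.81 * 0.727487 ≈ 142440000 N·m (5 s.f.)

142440000 N·m


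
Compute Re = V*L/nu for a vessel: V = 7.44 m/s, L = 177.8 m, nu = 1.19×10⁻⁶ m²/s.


Formula: Re = V * L / nu
Step 1 — V * L = 7.44 * 177.8 = 1322.832 m^2/s
Step 2 — Re = 1322.832 / 1.19e-6 = 1.11e+09

1.11e+09


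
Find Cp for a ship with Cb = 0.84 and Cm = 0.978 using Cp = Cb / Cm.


Formula: Cp = Cb / Cm
Substituting: Cp = 0.84 / 0.978
Result: Cp ≈ 0.85890 (5 s.f.)

0.85890


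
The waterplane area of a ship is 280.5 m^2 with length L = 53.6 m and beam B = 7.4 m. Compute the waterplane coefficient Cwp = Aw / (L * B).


Formula: Cwp = Aw / (L * B)
Step 1 — L * B = 53.6 * 7.4 = 396.64 m^2
Step 2 — Cwp = 280.5 / 396.64 ≈ 0.70719 (5 s.f.)

0.70719


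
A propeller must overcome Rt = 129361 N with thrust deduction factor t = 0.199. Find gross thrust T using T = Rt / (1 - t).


Formula: T = Rt / (1 - t)
Step 1 — (1 - t) = 1 - 0.199 = 0.801
Step 2 — T = 129361 / 0.801 ≈ 161500 N (5 s.f.)

161500 N


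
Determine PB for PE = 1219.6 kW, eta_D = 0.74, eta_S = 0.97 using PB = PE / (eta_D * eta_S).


Formula: PB = PE / (eta_D * eta_S)
Step 1 — combined efficiency = eta_D * eta_S = 0.74 * 0.97 = 0.7178
Step 2 — PB = 1219.6 / 0.7178 ≈ 1699.1 kW (5 s.f.)

1699.1 kW


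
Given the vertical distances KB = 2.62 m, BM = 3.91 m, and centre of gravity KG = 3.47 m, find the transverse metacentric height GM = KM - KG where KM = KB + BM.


Formula: GM = KB + BM - KG
Step 1 — KM = KB + BM = 2.62 + 3.91 = 6.53 m
Step 2 — GM = KM - KG = 6.53 - 3.47 = 3.06 m

3.06 m


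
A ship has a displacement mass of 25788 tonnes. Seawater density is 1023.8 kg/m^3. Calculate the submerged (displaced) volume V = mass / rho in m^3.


Formula: V = mass / rho
Step 1 — convert tonnes to kg: 25788 t * 1000 = 25788000 kg
Step 2 — V = 25788000 / 1023.8 ≈ 25189 m^3 (5 s.f.)

25189 m^3


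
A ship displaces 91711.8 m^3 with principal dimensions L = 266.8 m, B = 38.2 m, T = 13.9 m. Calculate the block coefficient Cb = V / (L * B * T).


Formula: Cb = V / (L * B * T)
Step 1 — L * B * T = 266.8 * 38.2 * 13.9 = 141665.464 m^3
Step 2 — Cb = 91711.8 / 141665.464 ≈ 0.64738 (5 s.f.)

0.64738


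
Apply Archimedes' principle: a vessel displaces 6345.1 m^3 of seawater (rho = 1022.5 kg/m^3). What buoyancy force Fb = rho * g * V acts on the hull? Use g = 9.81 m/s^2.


Formula: Fb = rho * g * V
Substituting: Fb = 1022.5 * 9.81 * 6345.1
Intermediate: 1022.5 * 9.81 = 10030.725
Result: Fb = 10030.725 * 6345.1 ≈ 63646000 N (5 s.f.)

63646000 N


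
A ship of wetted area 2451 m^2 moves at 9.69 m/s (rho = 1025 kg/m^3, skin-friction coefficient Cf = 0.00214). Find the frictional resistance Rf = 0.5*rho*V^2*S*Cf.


Formula: Rf = 0.5 * rho * V^2 * S * Cf
Step 1 — V^2 = 9.69^2 = 93.8961
Step 2 — 0.5 * rho * V^2 = 0.5 * 1025 * 93.8961 = 48121.75125
Step 3 — Rf = 48121.75125 * 2451 * 0.00214 ≈ 252410 N (5 s.f.)

252410 N


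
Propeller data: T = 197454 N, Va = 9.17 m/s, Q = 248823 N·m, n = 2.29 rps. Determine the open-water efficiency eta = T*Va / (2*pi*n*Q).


Formula: eta = T * Va / (2 * pi * n * Q)
Step 1 — numerator = T * Va = 197454 * 9.17 = 1810653.18
Step 2 — 2 * pi * n = 2 * pi * 2.29 = 14.388494
Step 3 — denominator = 14.388494 * 248823 = 3580188.24
Step 4 — eta = 1810653.18 / 3580188.24 ≈ 0.50574 (5 s.f.)

0.50574


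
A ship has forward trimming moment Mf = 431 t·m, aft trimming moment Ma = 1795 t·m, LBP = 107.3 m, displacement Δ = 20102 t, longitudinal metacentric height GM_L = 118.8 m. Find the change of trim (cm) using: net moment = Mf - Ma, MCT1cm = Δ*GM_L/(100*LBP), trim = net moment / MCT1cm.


Formula: net trimming moment = Mf - Ma; MCT1cm = Δ*GM_L/(100*LBP); trim = net moment / MCT1cm
Step 1 — net trimming moment = 431 - 1795 = -1364 t·m
Step 2 — MCT1cm = 20102 * 118.8 / (100 * 107.3) = 222.5645 t·m/cm
Step 3 — trim = -1364 / 222.5645 ≈ -6.1286 cm (5 s.f.)

-6.1286 cm


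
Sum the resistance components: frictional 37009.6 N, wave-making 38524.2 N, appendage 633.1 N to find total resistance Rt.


Formula: Rt = Rf + Rw + Ra
Substituting: Rt = 37009.6 + 38524.2 + 633.1
Result: Rt = 76166.9 N

76166.9 N


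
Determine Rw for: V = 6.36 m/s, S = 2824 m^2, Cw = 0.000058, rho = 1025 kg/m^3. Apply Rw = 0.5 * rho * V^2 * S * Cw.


Formula: Rw = 0.5 * rho * V^2 * S * Cw
Step 1 — V^2 = 6.36^2 = 40.4496
Step 2 — 0.5 * rho * V^2 = 0.5 * 1025 * 40.4496 = 20730.42
Step 3 — Rw = 20730.42 * 2824 * 0.000058 ≈ 3395.5 N (5 s.f.)

3395.5 N


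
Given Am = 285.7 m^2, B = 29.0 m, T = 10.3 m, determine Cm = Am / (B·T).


Formula: Cm = Am / (B * T)
Step 1 — B * T = 29.0 * 10.3 = 298.7 m^2
Step 2 — Cm = 285.7 / 298.7 ≈ 0.95648 (5 s.f.)

0.95648


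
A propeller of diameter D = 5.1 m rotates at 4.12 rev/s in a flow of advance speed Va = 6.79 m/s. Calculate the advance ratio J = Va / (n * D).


Formula: J = Va / (n * D)
Step 1 — n * D = 4.12 * 5.1 = 21.012
Step 2 — J = 6.79 / 21.012 ≈ 0.32315 (5 s.f.)

0.32315


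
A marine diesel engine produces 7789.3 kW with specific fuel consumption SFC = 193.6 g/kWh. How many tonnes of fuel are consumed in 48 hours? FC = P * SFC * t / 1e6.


Formula: FC (tonnes) = P * SFC * t / 1,000,000
Step 1 — P * SFC * t = 7789.3 * 193.6 * 48 = 72384407.04 g
Step 2 — FC (tonnes) = 72384407.04 / 1,000,000 ≈ 72.384 tonnes (5 s.f.)

72.384 tonnes


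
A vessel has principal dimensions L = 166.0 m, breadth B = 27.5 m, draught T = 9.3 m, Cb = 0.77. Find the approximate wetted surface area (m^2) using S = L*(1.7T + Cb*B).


Formula: S = 1.7*L*T + V/T with V = Cb*L*B*T, i.e. S = L * (1.7*T + Cb*B)
Step 1 — 1.7*T = 1.7 * 9.3 = 15.81 m
Step 2 — Cb*B = 0.77 * 27.5 = 21.175 m
Step 3 — 1.7*T + Cb*B = 15.81 + 21.175 = 36.985 m
Step 4 — S = 166.0 * 36.985 ≈ 6139.5 m^2 (5 s.f.)

6139.5 m^2


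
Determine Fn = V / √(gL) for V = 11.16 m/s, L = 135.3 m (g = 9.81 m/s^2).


Formula: Fn = V / sqrt(g * L)
Step 1 — g * L = 9.81 * 135.3 = 1327.293
Step 2 — sqrt(g * L) = sqrt(1327.293) = 36.432033
Step 3 — Fn = 11.16 / 36.432033 ≈ 0.30632 (5 s.f.)

0.30632


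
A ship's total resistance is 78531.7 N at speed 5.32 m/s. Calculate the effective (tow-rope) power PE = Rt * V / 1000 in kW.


Formula: PE = Rt * V / 1000 (kW)
Step 1 — PE (W) = 78531.7 * 5.32 = 417788.644 W
Step 2 — PE (kW) = 417788.644 / 1000 ≈ 417.79 kW (5 s.f.)

417.79 kW


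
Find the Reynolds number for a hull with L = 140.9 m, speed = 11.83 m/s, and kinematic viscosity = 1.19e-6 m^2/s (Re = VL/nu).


Formula: Re = V * L / nu
Step 1 — V * L = 11.83 * 140.9 = 1666.847 m^2/s
Step 2 — Re = 1666.847 / 1.19e-6 = 1.40e+09

1.40e+09


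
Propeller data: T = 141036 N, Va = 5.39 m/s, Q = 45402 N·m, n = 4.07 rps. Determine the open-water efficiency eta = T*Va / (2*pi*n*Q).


Formula: eta = T * Va / (2 * pi * n * Q)
Step 1 — numerator = T * Va = 141036 * 5.39 = 760184.04
Step 2 — 2 * pi * n = 2 * pi * 4.07 = 25.572564
Step 3 — denominator = 25.572564 * 45402 = 1161045.55
Step 4 — eta = 760184.04 / 1161045.55 ≈ 0.65474 (5 s.f.)

0.65474


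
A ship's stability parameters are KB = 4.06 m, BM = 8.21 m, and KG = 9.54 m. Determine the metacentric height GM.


Formula: GM = KB + BM - KG
Step 1 — KM = KB + BM = 4.06 + 8.21 = 12.27 m
Step 2 — GM = KM - KG = 12.27 - 9.54 = 2.73 m

2.73 m


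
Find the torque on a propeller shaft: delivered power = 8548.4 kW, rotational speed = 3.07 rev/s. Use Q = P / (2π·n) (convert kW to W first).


Formula: Q = P_W / (2 * pi * n)
Step 1 — P_W = 8548.4 kW * 1000 = 8548400.0 W
Step 2 — 2 * pi * n = 2 * pi * 3.07 = 19.289379
Step 3 — Q = 8548400.0 / 19.289379 ≈ 443170 N·m (5 s.f.)

443170 N·m


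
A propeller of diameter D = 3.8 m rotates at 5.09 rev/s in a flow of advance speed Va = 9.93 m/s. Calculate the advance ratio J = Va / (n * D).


Formula: J = Va / (n * D)
Step 1 — n * D = 5.09 * 3.8 = 19.342
Step 2 — J = 9.93 / 19.342 ≈ 0.51339 (5 s.f.)

0.51339


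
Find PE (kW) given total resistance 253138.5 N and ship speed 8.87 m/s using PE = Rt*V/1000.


Formula: PE = Rt * V / 1000 (kW)
Step 1 — PE (W) = 253138.5 * 8.87 = 2245338.495 W
Step 2 — PE (kW) = 2245338.495 / 1000 ≈ 2245.3 kW (5 s.f.)

2245.3 kW


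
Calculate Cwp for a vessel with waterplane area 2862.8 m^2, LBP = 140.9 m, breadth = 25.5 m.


Formula: Cwp = Aw / (L * B)
Step 1 — L * B = 140.9 * 25.5 = 3592.95 m^2
Step 2 — Cwp = 2862.8 / 3592.95 ≈ 0.79678 (5 s.f.)

0.79678


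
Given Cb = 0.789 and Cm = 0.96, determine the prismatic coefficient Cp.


Formula: Cp = Cb / Cm
Substituting: Cp = 0.789 / 0.96
Result: Cp ≈ 0.82188 (5 s.f.)

0.82188


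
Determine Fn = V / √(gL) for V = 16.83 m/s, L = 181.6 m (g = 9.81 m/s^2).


Formula: Fn = V / sqrt(g * L)
Step 1 — g * L = 9.81 * 181.6 = 1781.496
Step 2 — sqrt(g * L) = sqrt(1781.496) = 42.207772
Step 3 — Fn = 16.83 / 42.207772 ≈ 0.39874 (5 s.f.)

0.39874


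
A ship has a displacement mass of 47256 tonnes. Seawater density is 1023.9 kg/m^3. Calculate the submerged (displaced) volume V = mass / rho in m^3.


Formula: V = mass / rho
Step 1 — convert tonnes to kg: 47256 t * 1000 = 47256000 kg
Step 2 — V = 47256000 / 1023.9 ≈ 46153 m^3 (5 s.f.)

46153 m^3


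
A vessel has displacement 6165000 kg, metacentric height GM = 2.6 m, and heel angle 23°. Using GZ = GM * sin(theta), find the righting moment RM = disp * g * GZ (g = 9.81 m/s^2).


Formula: GZ = GM * sin(theta); RM = disp * g * GZ
Step 1 — GZ = 2.6 * sin(23°) = 2.6 * 0.390731 = 1.015901 m
Step 2 — RM = 6165000 * 9.81 * 1.015901 ≈ 61440000 N·m (5 s.f.)

61440000 N·m


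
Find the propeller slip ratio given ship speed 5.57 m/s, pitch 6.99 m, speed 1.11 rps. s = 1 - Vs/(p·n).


Formula: s = 1 - Vs / (p * n)
Step 1 — p * n = 6.99 * 1.11 = 7.7589
Step 2 — Vs / (p*n) = 5.57 / 7.7589 = 0.717885 (6 d.p.)
Step 3 — s = 1 - 0.717885 = 0.282115

0.282115


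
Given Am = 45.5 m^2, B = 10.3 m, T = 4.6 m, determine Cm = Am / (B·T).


Formula: Cm = Am / (B * T)
Step 1 — B * T = 10.3 * 4.6 = 47.38 m^2
Step 2 — Cm = 45.5 / 47.38 ≈ 0.96032 (5 s.f.)

0.96032


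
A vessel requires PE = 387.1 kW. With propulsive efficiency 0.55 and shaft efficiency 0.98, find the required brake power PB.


Formula: PB = PE / (eta_D * eta_S)
Step 1 — combined efficiency = eta_D * eta_S = 0.55 * 0.98 = 0.539
Step 2 — PB = 387.1 / 0.539 ≈ 718.18 kW (5 s.f.)

718.18 kW


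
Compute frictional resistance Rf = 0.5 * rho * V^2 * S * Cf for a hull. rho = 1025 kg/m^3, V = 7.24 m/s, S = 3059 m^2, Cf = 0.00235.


Formula: Rf = 0.5 * rho * V^2 * S * Cf
Step 1 — V^2 = 7.24^2 = 52.4176
Step 2 — 0.5 * rho * V^2 = 0.5 * 1025 * 52.4176 = 26864.02
Step 3 — Rf = 26864.02 * 3059 * 0.00235 ≈ 193120 N (5 s.f.)

193120 N


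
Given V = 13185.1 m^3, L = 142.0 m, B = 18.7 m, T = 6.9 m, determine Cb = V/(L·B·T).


Formula: Cb = V / (L * B * T)
Step 1 — L * B * T = 142.0 * 18.7 * 6.9 = 18322.26 m^3
Step 2 — Cb = 13185.1 / 18322.26 ≈ 0.71962 (5 s.f.)

0.71962


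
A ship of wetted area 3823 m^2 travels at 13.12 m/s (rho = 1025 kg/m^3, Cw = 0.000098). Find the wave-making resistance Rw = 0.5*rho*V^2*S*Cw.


Formula: Rw = 0.5 * rho * V^2 * S * Cw
Step 1 — V^2 = 13.12^2 = 172.1344
Step 2 — 0.5 * rho * V^2 = 0.5 * 1025 * 172.1344 = 88218.88
Step 3 — Rw = 88218.88 * 3823 * 0.000098 ≈ 33052 N (5 s.f.)

33052 N


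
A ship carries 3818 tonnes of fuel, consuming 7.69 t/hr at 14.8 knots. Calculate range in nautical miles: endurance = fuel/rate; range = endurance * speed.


Formula: endurance = fuel / rate; range = endurance * speed
Step 1 — endurance = 3818 / 7.69 = 496.4889 hours
Step 2 — range = 496.4889 * 14.8 ≈ 7348.0 nautical miles (5 s.f.)

7348.0 NM


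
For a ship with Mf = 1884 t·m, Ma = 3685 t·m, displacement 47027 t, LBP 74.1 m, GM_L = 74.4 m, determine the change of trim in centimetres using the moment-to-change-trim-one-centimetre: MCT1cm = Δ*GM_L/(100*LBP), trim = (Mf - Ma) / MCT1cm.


Formula: net trimming moment = Mf - Ma; MCT1cm = Δ*GM_L/(100*LBP); trim = net moment / MCT1cm
Step 1 — net trimming moment = 1884 - 3685 = -1801 t·m
Step 2 — MCT1cm = 47027 * 74.4 / (100 * 74.1) = 472.1739 t·m/cm
Step 3 — trim = -1801 / 472.1739 ≈ -3.8143 cm (5 s.f.)

-3.8143 cm


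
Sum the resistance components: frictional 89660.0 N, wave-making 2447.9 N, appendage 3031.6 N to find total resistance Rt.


Formula: Rt = Rf + Rw + Ra
Substituting: Rt = 89660.0 + 2447.9 + 3031.6
Result: Rt = 95139.5 N

95139.5 N


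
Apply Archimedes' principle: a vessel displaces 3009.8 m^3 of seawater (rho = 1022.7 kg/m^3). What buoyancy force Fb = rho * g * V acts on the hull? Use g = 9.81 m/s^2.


Formula: Fb = rho * g * V
Substituting: Fb = 1022.7 * 9.81 * 3009.8
Intermediate: 1022.7 * 9.81 = 10032.687
Result: Fb = 10032.687 * 3009.8 ≈ 30196000 N (5 s.f.)

30196000 N


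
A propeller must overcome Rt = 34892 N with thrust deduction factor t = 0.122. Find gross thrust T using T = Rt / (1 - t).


Formula: T = Rt / (1 - t)
Step 1 — (1 - t) = 1 - 0.122 = 0.878
Step 2 — T = 34892 / 0.878 ≈ 39740 N (5 s.f.)

39740 N


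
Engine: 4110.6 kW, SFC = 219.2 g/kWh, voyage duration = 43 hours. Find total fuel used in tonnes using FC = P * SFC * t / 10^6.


Formula: FC (tonnes) = P * SFC * t / 1,000,000
Step 1 — P * SFC * t = 4110.6 * 219.2 * 43 = 38744871.36 g
Step 2 — FC (tonnes) = 38744871.36 / 1,000,000 ≈ 38.745 tonnes (5 s.f.)

38.745 tonnes


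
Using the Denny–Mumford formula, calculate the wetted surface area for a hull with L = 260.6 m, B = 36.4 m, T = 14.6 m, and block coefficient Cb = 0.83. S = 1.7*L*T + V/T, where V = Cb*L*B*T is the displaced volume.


Formula: S = 1.7*L*T + V/T with V = Cb*L*B*T, i.e. S = L * (1.7*T + Cb*B)
Step 1 — 1.7*T = 1.7 * 14.6 = 24.82 m
Step 2 — Cb*B = 0.83 * 36.4 = 30.212 m
Step 3 — 1.7*T + Cb*B = 24.82 + 30.212 = 55.032 m
Step 4 — S = 260.6 * 55.032 ≈ 14341 m^2 (5 s.f.)

14341 m^2


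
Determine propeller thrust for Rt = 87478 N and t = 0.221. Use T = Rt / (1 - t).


Formula: T = Rt / (1 - t)
Step 1 — (1 - t) = 1 - 0.221 = 0.779
Step 2 — T = 87478 / 0.779 ≈ 112300 N (5 s.f.)

112300 N


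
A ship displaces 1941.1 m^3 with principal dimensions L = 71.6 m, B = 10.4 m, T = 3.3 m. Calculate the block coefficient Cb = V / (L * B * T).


Formula: Cb = V / (L * B * T)
Step 1 — L * B * T = 71.6 * 10.4 * 3.3 = 2457.312 m^3
Step 2 — Cb = 1941.1 / 2457.312 ≈ 0.78993 (5 s.f.)

0.78993


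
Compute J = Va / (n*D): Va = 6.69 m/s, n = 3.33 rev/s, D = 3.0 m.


Formula: J = Va / (n * D)
Step 1 — n * D = 3.33 * 3.0 = 9.99
Step 2 — J = 6.69 / 9.99 ≈ 0.66967 (5 s.f.)

0.66967


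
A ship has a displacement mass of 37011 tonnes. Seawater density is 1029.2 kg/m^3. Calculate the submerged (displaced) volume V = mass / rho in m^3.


Formula: V = mass / rho
Step 1 — convert tonnes to kg: 37011 t * 1000 = 37011000 kg
Step 2 — V = 37011000 / 1029.2 ≈ 35961 m^3 (5 s.f.)

35961 m^3


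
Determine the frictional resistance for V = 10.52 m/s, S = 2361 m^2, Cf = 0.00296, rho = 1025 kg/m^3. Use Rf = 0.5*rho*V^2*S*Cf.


Formula: Rf = 0.5 * rho * V^2 * S * Cf
Step 1 — V^2 = 10.52^2 = 110.6704
Step 2 — 0.5 * rho * V^2 = 0.5 * 1025 * 110.6704 = 56718.58
Step 3 — Rf = 56718.58 * 2361 * 0.00296 ≈ 396380 N (5 s.f.)

396380 N


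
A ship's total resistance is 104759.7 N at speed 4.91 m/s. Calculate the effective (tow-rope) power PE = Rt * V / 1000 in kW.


Formula: PE = Rt * V / 1000 (kW)
Step 1 — PE (W) = 104759.7 * 4.91 = 514370.127 W
Step 2 — PE (kW) = 514370.127 / 1000 ≈ 514.37 kW (5 s.f.)

514.37 kW


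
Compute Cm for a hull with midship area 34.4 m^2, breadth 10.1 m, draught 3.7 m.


Formula: Cm = Am / (B * T)
Step 1 — B * T = 10.1 * 3.7 = 37.37 m^2
Step 2 — Cm = 34.4 / 37.37 ≈ 0.92052 (5 s.f.)

0.92052


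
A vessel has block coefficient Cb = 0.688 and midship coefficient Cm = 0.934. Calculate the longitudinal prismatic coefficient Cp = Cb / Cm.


Formula: Cp = Cb / Cm
Substituting: Cp = 0.688 / 0.934
Result: Cp ≈ 0.73662 (5 s.f.)

0.73662


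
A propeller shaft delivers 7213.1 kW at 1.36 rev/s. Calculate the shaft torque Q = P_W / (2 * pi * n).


Formula: Q = P_W / (2 * pi * n)
Step 1 — P_W = 7213.1 kW * 1000 = 7213100.0 W
Step 2 — 2 * pi * n = 2 * pi * 1.36 = 8.545132
Step 3 — Q = 7213100.0 / 8.545132 ≈ 844120 N·m (5 s.f.)

844120 N·m


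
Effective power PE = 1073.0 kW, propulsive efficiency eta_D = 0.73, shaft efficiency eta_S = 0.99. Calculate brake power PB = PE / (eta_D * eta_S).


Formula: PB = PE / (eta_D * eta_S)
Step 1 — combined efficiency = eta_D * eta_S = 0.73 * 0.99 = 0.7227
Step 2 — PB = 1073.0 / 0.7227 ≈ 1484.7 kW (5 s.f.)

1484.7 kW


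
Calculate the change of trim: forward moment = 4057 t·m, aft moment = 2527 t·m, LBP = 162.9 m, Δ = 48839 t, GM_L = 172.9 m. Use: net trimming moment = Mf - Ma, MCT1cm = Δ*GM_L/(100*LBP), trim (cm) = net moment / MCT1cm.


Formula: net trimming moment = Mf - Ma; MCT1cm = Δ*GM_L/(100*LBP); trim = net moment / MCT1cm
Step 1 — net trimming moment = 4057 - 2527 = 1530 t·m
Step 2 — MCT1cm = 48839 * 172.9 / (100 * 162.9) = 518.371 t·m/cm
Step 3 — trim = 1530 / 518.371 ≈ 2.9516 cm (5 s.f.)

2.9516 cm


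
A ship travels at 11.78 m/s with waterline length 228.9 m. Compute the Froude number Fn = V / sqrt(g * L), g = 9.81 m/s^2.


Formula: Fn = V / sqrt(g * L)
Step 1 — g * L = 9.81 * 228.9 = 2245.509
Step 2 — sqrt(g * L) = sqrt(2245.509) = 47.386802
Step 3 — Fn = 11.78 / 47.386802 ≈ 0.24859 (5 s.f.)

0.24859


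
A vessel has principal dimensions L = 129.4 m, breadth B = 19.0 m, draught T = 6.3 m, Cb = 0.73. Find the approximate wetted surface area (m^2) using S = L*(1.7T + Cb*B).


Formula: S = 1.7*L*T + V/T with V = Cb*L*B*T, i.e. S = L * (1.7*T + Cb*B)
Step 1 — 1.7*T = 1.7 * 6.3 = 10.71 m
Step 2 — Cb*B = 0.73 * 19.0 = 13.87 m
Step 3 — 1.7*T + Cb*B = 10.71 + 13.87 = 24.58 m
Step 4 — S = 129.4 * 24.58 ≈ 3180.7 m^2 (5 s.f.)

3180.7 m^2


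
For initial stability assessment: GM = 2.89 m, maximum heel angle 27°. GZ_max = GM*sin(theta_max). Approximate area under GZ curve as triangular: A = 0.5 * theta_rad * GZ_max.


Formula: GZ_max = GM * sin(theta); Area = 0.5 * theta_rad * GZ_max
Step 1 — GZ_max = 2.89 * sin(27°) = 2.89 * 0.45399 = 1.312031 m
Step 2 — theta_rad = 27 * pi/180 = 0.471239 rad
Step 3 — Area = 0.5 * 0.471239 * 1.312031 ≈ 0.30914 m·rad (5 s.f.)

0.30914 m·rad


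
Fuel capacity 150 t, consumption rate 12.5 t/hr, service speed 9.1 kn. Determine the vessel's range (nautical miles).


Formula: endurance = fuel / rate; range = endurance * speed
Step 1 — endurance = 150 / 12.5 = 12.0 hours
Step 2 — range = 12.0 * 9.1 ≈ 109.20 nautical miles (5 s.f.)

109.20 NM


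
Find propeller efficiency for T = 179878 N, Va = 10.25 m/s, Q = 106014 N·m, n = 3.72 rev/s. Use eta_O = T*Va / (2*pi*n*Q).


Formula: eta = T * Va / (2 * pi * n * Q)
Step 1 — numerator = T * Va = 179878 * 10.25 = 1843749.5
Step 2 — 2 * pi * n = 2 * pi * 3.72 = 23.373449
Step 3 — denominator = 23.373449 * 106014 = 2477912.82
Step 4 — eta = 1843749.5 / 2477912.82 ≈ 0.74407 (5 s.f.)

0.74407


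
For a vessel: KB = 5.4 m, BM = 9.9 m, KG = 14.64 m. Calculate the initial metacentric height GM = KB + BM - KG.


Formula: GM = KB + BM - KG
Step 1 — KM = KB + BM = 5.4 + 9.9 = 15.3 m
Step 2 — GM = KM - KG = 15.3 - 14.64 = 0.66 m

0.66 m


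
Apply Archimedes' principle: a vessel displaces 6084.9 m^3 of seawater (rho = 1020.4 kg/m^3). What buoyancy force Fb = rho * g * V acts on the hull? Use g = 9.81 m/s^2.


Formula: Fb = rho * g * V
Substituting: Fb = 1020.4 * 9.81 * 6084.9
Intermediate: 1020.4 * 9.81 = 10010.124
Result: Fb = 10010.124 * 6084.9 ≈ 60911000 N (5 s.f.)

60911000 N


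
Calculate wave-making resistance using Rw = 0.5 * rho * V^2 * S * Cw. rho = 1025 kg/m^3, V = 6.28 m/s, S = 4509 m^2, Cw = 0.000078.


Formula: Rw = 0.5 * rho * V^2 * S * Cw
Step 1 — V^2 = 6.28^2 = 39.4384
Step 2 — 0.5 * rho * V^2 = 0.5 * 1025 * 39.4384 = 20212.18
Step 3 — Rw = 20212.18 * 4509 * 0.000078 ≈ 7108.7 N (5 s.f.)

7108.7 N


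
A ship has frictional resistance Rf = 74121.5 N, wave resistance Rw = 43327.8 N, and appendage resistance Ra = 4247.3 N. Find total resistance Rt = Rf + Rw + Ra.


Formula: Rt = Rf + Rw + Ra
Substituting: Rt = 74121.5 + 43327.8 + 4247.3
Result: Rt = 121696.6 N

121696.6 N


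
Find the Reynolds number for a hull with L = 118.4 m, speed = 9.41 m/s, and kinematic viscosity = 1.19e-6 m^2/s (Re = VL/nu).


Formula: Re = V * L / nu
Step 1 — V * L = 9.41 * 118.4 = 1114.144 m^2/s
Step 2 — Re = 1114.144 / 1.19e-6 = 9.36e+08

9.36e+08


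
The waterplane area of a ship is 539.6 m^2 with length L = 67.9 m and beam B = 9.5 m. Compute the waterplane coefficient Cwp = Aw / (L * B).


Formula: Cwp = Aw / (L * B)
Step 1 — L * B = 67.9 * 9.5 = 645.05 m^2
Step 2 — Cwp = 539.6 / 645.05 ≈ 0.83652 (5 s.f.)

0.83652


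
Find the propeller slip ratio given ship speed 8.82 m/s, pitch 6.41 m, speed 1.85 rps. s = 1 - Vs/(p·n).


Formula: s = 1 - Vs / (p * n)
Step 1 — p * n = 6.41 * 1.85 = 11.8585
Step 2 — Vs / (p*n) = 8.82 / 11.8585 = 0.74377 (6 d.p.)
Step 3 — s = 1 - 0.74377 = 0.25623

0.25623


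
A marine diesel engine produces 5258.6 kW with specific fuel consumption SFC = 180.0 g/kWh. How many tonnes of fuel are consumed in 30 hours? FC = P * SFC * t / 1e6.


Formula: FC (tonnes) = P * SFC * t / 1,000,000
Step 1 — P * SFC * t = 5258.6 * 180.0 * 30 = 28396440.0 g
Step 2 — FC (tonnes) = 28396440.0 / 1,000,000 ≈ 28.396 tonnes (5 s.f.)

28.396 tonnes


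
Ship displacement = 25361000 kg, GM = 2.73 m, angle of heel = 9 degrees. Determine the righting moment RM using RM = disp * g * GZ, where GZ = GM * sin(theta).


Formula: GZ = GM * sin(theta); RM = disp * g * GZ
Step 1 — GZ = 2.73 * sin(9°) = 2.73 * 0.156434 = 0.427065 m
Step 2 — RM = 25361000 * 9.81 * 0.427065 ≈ 106250000 N·m (5 s.f.)

106250000 N·m


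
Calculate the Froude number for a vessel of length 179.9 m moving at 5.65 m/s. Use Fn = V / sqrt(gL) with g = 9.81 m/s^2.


Formula: Fn = V / sqrt(g * L)
Step 1 — g * L = 9.81 * 179.9 = 1764.819
Step 2 — sqrt(g * L) = sqrt(1764.819) = 42.009749
Step 3 — Fn = 5.65 / 42.009749 ≈ 0.13449 (5 s.f.)

0.13449


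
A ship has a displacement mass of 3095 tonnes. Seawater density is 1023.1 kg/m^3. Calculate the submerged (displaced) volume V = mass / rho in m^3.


Formula: V = mass / rho
Step 1 — convert tonnes to kg: 3095 t * 1000 = 3095000 kg
Step 2 — V = 3095000 / 1023.1 ≈ 3025.1 m^3 (5 s.f.)

3025.1 m^3


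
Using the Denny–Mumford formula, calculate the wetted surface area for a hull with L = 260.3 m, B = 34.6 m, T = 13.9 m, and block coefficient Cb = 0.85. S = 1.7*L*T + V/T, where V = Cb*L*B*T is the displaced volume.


Formula: S = 1.7*L*T + V/T with V = Cb*L*B*T, i.e. S = L * (1.7*T + Cb*B)
Step 1 — 1.7*T = 1.7 * 13.9 = 23.63 m
Step 2 — Cb*B = 0.85 * 34.6 = 29.41 m
Step 3 — 1.7*T + Cb*B = 23.63 + 29.41 = 53.04 m
Step 4 — S = 260.3 * 53.04 ≈ 13806 m^2 (5 s.f.)

13806 m^2


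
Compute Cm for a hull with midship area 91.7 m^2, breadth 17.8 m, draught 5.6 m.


Formula: Cm = Am / (B * T)
Step 1 — B * T = 17.8 * 5.6 = 99.68 m^2
Step 2 — Cm = 91.7 / 99.68 ≈ 0.91994 (5 s.f.)

0.91994


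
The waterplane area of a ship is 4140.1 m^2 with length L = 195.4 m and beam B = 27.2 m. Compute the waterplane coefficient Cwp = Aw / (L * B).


Formula: Cwp = Aw / (L * B)
Step 1 — L * B = 195.4 * 27.2 = 5314.88 m^2
Step 2 — Cwp = 4140.1 / 5314.88 ≈ 0.77896 (5 s.f.)

0.77896


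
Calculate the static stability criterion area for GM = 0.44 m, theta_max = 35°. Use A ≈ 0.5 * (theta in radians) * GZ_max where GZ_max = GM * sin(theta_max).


Formula: GZ_max = GM * sin(theta); Area = 0.5 * theta_rad * GZ_max
Step 1 — GZ_max = 0.44 * sin(35°) = 0.44 * 0.573576 = 0.252373 m
Step 2 — theta_rad = 35 * pi/180 = 0.610865 rad
Step 3 — Area = 0.5 * 0.610865 * 0.252373 ≈ 0.077083 m·rad (5 s.f.)

0.077083 m·rad


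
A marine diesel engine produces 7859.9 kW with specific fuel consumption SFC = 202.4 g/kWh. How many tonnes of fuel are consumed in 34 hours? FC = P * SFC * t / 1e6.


Formula: FC (tonnes) = P * SFC * t / 1,000,000
Step 1 — P * SFC * t = 7859.9 * 202.4 * 34 = 54088687.84 g
Step 2 — FC (tonnes) = 54088687.84 / 1,000,000 ≈ 54.089 tonnes (5 s.f.)

54.089 tonnes


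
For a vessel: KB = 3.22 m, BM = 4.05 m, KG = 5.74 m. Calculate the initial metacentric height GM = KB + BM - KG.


Formula: GM = KB + BM - KG
Step 1 — KM = KB + BM = 3.22 + 4.05 = 7.27 m
Step 2 — GM = KM - KG = 7.27 - 5.74 = 1.53 m

1.53 m


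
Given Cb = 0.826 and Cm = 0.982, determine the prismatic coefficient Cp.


Formula: Cp = Cb / Cm
Substituting: Cp = 0.826 / 0.982
Result: Cp ≈ 0.84114 (5 s.f.)

0.84114


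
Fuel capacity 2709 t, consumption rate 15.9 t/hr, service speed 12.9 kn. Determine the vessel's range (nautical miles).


Formula: endurance = fuel / rate; range = endurance * speed
Step 1 — endurance = 2709 / 15.9 = 170.3774 hours
Step 2 — range = 170.3774 * 12.9 ≈ 2197.9 nautical miles (5 s.f.)

2197.9 NM
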